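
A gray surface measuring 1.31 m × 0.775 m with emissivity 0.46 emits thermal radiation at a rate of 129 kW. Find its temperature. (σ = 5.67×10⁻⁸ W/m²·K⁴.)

T ≈ 1490 K

A = 1.31 × 0.775 = 1.02 m².
From P = εσAT⁴, T = (P / εσA)^(1/4) = (1.29×10^5 / (0.46 × 5.67×10⁻⁸ × 1.02))^(1/4).
T = (4.87×10^12)^(1/4) = 1490 K.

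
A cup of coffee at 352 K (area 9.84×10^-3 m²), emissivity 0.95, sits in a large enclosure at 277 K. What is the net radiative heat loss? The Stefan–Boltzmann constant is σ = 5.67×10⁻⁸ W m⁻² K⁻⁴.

Q ≈ 5.02 W

Q = εσA(T⁴ − T_s⁴). T⁴ − T_s⁴ = (352)⁴ − (277)⁴ = 1.54×10^10 − 5.89×10^9 = 9.46×10^9 K⁴.
Q = 0.95 × 5.67×10⁻⁸ × 9.84×10^-3 × 9.46×10^9 = 5.02 W.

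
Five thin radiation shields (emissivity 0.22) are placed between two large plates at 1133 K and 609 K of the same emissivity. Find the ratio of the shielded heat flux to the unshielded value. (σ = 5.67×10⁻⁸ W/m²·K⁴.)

ratio ≈ 0.167

With N identical shields there are N+1 = 6 gaps in series, each with the same radiative resistance, so the flux falls to 1/(N+1) of its unshielded value.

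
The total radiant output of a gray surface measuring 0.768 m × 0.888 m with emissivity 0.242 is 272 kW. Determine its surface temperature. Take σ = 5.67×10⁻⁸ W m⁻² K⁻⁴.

T ≈ 2320 K

A = 0.768 × 0.888 = 0.682 m².
From P = εσAT⁴, T = (P / εσA)^(1/4) = (2.72×10^5 / (0.242 × 5.67×10⁻⁸ × 0.682))^(1/4).
T = (2.91×10^13)^(1/4) = 2320 K.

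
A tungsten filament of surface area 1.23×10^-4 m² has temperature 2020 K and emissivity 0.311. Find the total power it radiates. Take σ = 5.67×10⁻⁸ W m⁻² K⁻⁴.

P ≈ 36.1 W

Stefan–Boltzmann: P = εσAT⁴ = 0.311 × 5.67×10⁻⁸ × 1.23×10^-4 × (2020)⁴ = 0.311 × 5.67×10⁻⁸ × 1.23×10^-4 × 1.66×10^13.
P = 36.1 W.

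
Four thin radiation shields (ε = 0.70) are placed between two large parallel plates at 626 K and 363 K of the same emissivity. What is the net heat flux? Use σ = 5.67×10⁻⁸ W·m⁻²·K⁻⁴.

Each of the 5 gaps contributes resistance (2/ε − 1) = 2/0.70 − 1 = 1.857; total = 9.286.
q = σ(T₁⁴ − T₂⁴) / 9.286 = 5.67×10⁻⁸ × 1.36×10^11 / 9.286 = 832 W/m².

q ≈ 832 W/m²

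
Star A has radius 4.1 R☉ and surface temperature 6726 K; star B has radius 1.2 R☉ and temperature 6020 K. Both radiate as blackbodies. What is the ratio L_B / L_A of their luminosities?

L = 4πR²σT⁴ ∝ R²T⁴, so L_B/L_A = (1.2/4.1)² × (6020/6726)⁴ = 0.0857 × 0.642 = 0.0550.

L_B/L_A ≈ 0.0550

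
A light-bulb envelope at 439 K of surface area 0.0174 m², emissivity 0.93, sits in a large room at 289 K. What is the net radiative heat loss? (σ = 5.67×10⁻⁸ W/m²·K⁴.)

Q ≈ 27.7 W

Q = εσA(T⁴ − T_s⁴). T⁴ − T_s⁴ = (439)⁴ − (289)⁴ = 3.71×10^10 − 6.98×10^9 = 3.02×10^10 K⁴.
Q = 0.93 × 5.67×10⁻⁸ × 0.0174 × 3.02×10^10 = 27.7 W.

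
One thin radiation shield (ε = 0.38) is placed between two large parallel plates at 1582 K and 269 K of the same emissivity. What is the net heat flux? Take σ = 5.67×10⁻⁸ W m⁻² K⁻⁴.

q ≈ 41600 W/m²

Each of the 2 gaps contributes resistance (2/ε − 1) = 2/0.38 − 1 = 4.263; total = 8.526.
q = σ(T₁⁴ − T₂⁴) / 8.526 = 5.67×10⁻⁸ × 6.26×10^12 / 8.526 = 41600 W/m².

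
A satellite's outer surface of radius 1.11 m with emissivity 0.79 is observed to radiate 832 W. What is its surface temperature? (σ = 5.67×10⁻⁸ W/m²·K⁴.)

A = 4πr² = 4π × (1.11)² = 15.5 m².
From P = εσAT⁴, T = (P / εσA)^(1/4) = (832 / (0.79 × 5.67×10⁻⁸ × 15.5))^(1/4).
T = (1.20×10^9)^(1/4) = 186 K.

T ≈ 186 K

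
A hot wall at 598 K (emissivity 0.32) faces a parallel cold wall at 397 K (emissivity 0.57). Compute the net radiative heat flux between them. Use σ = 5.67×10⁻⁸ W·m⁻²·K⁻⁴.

For two large parallel gray plates, q = σ(T₁⁴ − T₂⁴) / (1/ε₁ + 1/ε₂ − 1).
1/ε₁ + 1/ε₂ − 1 = 1/0.32 + 1/0.57 − 1 = 3.879.
T₁⁴ − T₂⁴ = 1.28×10^11 − 2.48×10^10 = 1.03×10^11 K⁴.
q = 5.67×10⁻⁸ × 1.03×10^11 / 3.879 = 1510 W/m².

q ≈ 1510 W/m²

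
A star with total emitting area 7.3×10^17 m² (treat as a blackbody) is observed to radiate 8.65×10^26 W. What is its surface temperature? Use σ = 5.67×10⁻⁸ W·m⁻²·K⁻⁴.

T ≈ 12000 K

From P = σAT⁴, T = (P / σA)^(1/4) = (8.65×10^26 / (5.67×10⁻⁸ × 7.30×10^17))^(1/4).
T = (2.09×10^16)^(1/4) = 12000 K.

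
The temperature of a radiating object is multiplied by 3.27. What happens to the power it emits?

P ∝ T⁴, so the power scales as (3.27)⁴ = 114.

factor ≈ 114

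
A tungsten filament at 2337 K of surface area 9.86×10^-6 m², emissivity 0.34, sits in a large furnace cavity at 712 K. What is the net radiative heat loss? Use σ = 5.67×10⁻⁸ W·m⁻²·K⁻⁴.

Q = εσA(T⁴ − T_s⁴). T⁴ − T_s⁴ = (2337)⁴ − (712)⁴ = 2.98×10^13 − 2.57×10^11 = 2.96×10^13 K⁴.
Q = 0.34 × 5.67×10⁻⁸ × 9.86×10^-6 × 2.96×10^13 = 5.62 W.

Q ≈ 5.62 W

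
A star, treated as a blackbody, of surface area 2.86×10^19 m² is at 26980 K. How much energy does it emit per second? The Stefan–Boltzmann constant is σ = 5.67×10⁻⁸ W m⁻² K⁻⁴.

P = σAT⁴ = 5.67×10⁻⁸ × 2.86×10^19 × (26980)⁴ = 5.67×10⁻⁸ × 2.86×10^19 × 5.30×10^17.
P = 8.59×10^29 W.

P ≈ 8.59×10^29 W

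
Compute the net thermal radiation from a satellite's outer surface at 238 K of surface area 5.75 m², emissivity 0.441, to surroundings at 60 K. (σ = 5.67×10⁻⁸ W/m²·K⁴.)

Q = εσA(T⁴ − T_s⁴). T⁴ − T_s⁴ = (238)⁴ − (60)⁴ = 3.21×10^9 − 1.30×10^7 = 3.20×10^9 K⁴.
Q = 0.441 × 5.67×10⁻⁸ × 5.75 × 3.20×10^9 = 459 W.

Q ≈ 459 W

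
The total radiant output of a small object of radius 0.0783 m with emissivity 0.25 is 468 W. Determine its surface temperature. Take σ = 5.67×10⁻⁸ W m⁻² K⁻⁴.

A = 4πr² = 4π × (0.0783)² = 0.0770 m².
From P = εσAT⁴, T = (P / εσA)^(1/4) = (468 / (0.25 × 5.67×10⁻⁸ × 0.0770))^(1/4).
T = (4.29×10^11)^(1/4) = 809 K.

T ≈ 809 K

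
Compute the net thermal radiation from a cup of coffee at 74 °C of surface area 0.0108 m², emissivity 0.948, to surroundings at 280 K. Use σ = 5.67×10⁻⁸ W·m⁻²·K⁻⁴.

Convert: 74 °C = 347 K.
Q = εσA(T⁴ − T_s⁴). T⁴ − T_s⁴ = (347)⁴ − (280)⁴ = 1.45×10^10 − 6.15×10^9 = 8.35×10^9 K⁴.
Q = 0.948 × 5.67×10⁻⁸ × 0.0108 × 8.35×10^9 = 4.85 W.

Q ≈ 4.85 W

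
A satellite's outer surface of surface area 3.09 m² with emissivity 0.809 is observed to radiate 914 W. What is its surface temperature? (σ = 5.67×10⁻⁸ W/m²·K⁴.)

From P = εσAT⁴, T = (P / εσA)^(1/4) = (914 / (0.809 × 5.67×10⁻⁸ × 3.09))^(1/4).
T = (6.45×10^9)^(1/4) = 283 K.

T ≈ 283 K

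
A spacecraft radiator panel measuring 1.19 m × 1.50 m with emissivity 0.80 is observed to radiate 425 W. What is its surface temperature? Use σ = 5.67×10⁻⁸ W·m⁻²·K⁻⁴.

A = 1.19 × 1.50 = 1.78 m².
From P = εσAT⁴, T = (P / εσA)^(1/4) = (425 / (0.80 × 5.67×10⁻⁸ × 1.78))^(1/4).
T = (5.25×10^9)^(1/4) = 269 K.

T ≈ 269 K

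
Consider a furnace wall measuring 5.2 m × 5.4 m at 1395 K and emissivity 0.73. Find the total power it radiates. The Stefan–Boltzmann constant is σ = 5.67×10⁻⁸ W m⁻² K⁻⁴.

P ≈ 4.40×10^6 W

A = 5.2 × 5.4 = 28.1 m².
P = εσAT⁴ = 0.73 × 5.67×10⁻⁸ × 28.1 × (1395)⁴ = 0.73 × 5.67×10⁻⁸ × 28.1 × 3.79×10^12.
P = 4.40×10^6 W.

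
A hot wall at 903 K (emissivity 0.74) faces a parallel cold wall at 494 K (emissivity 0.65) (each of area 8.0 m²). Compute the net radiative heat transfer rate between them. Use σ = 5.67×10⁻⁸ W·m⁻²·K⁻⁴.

Q ≈ 1.45×10^5 W

For two large parallel gray plates, q = σ(T₁⁴ − T₂⁴) / (1/ε₁ + 1/ε₂ − 1).
1/ε₁ + 1/ε₂ − 1 = 1/0.74 + 1/0.65 − 1 = 1.890.
T₁⁴ − T₂⁴ = 6.65×10^11 − 5.96×10^10 = 6.05×10^11 K⁴.
q = 5.67×10⁻⁸ × 6.05×10^11 / 1.890 = 18200 W/m².
Q = q·A = 18200 × 8.0 = 1.45×10^5 W.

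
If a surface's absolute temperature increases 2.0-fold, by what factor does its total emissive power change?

factor ≈ 16.0

P ∝ T⁴, so the power scales as (2.0)⁴ = 16.0.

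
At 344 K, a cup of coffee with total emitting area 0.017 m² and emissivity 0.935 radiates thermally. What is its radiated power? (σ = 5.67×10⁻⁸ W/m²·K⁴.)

P = εσAT⁴ = 0.935 × 5.67×10⁻⁸ × 0.0170 × (344)⁴ = 0.935 × 5.67×10⁻⁸ × 0.0170 × 1.40×10^10.
P = 12.6 W.

P ≈ 12.6 W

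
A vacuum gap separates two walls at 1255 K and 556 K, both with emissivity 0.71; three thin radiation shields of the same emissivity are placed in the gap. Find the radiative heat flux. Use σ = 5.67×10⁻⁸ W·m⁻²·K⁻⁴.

q ≈ 18600 W/m²

Each of the 4 gaps contributes resistance (2/ε − 1) = 2/0.71 − 1 = 1.817; total = 7.268.
q = σ(T₁⁴ − T₂⁴) / 7.268 = 5.67×10⁻⁸ × 2.39×10^12 / 7.268 = 18600 W/m².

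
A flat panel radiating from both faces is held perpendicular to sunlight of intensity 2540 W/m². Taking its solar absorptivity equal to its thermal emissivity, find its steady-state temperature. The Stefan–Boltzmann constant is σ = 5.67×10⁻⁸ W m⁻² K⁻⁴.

Absorbed flux αS = emitted flux 2εσT⁴ per unit area; with α = ε this gives T = (S/2σ)^(1/4).
T = (2540 / (2 × 5.67×10⁻⁸))^(1/4) = (2.24×10^10)^(1/4).
T = 387 K.

T ≈ 387 K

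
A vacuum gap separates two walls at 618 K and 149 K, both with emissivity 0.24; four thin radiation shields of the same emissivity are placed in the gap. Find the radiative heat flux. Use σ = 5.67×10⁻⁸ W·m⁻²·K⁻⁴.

q ≈ 225 W/m²

Each of the 5 gaps contributes resistance (2/ε − 1) = 2/0.24 − 1 = 7.333; total = 36.67.
q = σ(T₁⁴ − T₂⁴) / 36.67 = 5.67×10⁻⁸ × 1.45×10^11 / 36.67 = 225 W/m².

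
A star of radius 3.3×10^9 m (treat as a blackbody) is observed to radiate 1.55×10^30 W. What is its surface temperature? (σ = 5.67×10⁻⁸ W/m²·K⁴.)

A = 4πr² = 4π × (3.3×10^9)² = 1.37×10^20 m².
From P = σAT⁴, T = (P / σA)^(1/4) = (1.55×10^30 / (5.67×10⁻⁸ × 1.37×10^20))^(1/4).
T = (2.00×10^17)^(1/4) = 21100 K.

T ≈ 21100 K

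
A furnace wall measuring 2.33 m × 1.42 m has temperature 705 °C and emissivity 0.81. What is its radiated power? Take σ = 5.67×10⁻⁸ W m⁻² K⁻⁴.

A = 2.33 × 1.42 = 3.31 m².
705 °C = 978 K.
Stefan–Boltzmann: P = εσAT⁴ = 0.81 × 5.67×10⁻⁸ × 3.31 × (978)⁴ = 0.81 × 5.67×10⁻⁸ × 3.31 × 9.15×10^11.
P = 1.39×10^5 W.

P ≈ 1.39×10^5 W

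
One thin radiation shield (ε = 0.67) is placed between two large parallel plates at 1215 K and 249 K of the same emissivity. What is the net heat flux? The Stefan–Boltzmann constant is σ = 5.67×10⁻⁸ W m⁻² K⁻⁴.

Each of the 2 gaps contributes resistance (2/ε − 1) = 2/0.67 − 1 = 1.985; total = 3.970.
q = σ(T₁⁴ − T₂⁴) / 3.970 = 5.67×10⁻⁸ × 2.18×10^12 / 3.970 = 31100 W/m².

q ≈ 31100 W/m²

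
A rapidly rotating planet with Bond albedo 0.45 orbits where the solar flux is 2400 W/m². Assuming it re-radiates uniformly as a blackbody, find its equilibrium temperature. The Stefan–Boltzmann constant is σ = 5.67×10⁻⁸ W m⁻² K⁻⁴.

T ≈ 276 K

Power absorbed = (1−a)S·πR²; power emitted = 4πR²σT⁴. Equating and cancelling πR²:
T = ((1−a)S / 4σ)^(1/4) = (1320 / (4 × 5.67×10⁻⁸))^(1/4) = (5.82×10^9)^(1/4).
T = 276 K.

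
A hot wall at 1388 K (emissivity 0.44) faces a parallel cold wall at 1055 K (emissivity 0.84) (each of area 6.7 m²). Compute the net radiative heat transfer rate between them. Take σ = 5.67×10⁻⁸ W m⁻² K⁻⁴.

For two large parallel gray plates, q = σ(T₁⁴ − T₂⁴) / (1/ε₁ + 1/ε₂ − 1).
1/ε₁ + 1/ε₂ − 1 = 1/0.44 + 1/0.84 − 1 = 2.463.
T₁⁴ − T₂⁴ = 3.71×10^12 − 1.24×10^12 = 2.47×10^12 K⁴.
q = 5.67×10⁻⁸ × 2.47×10^12 / 2.463 = 56900 W/m².
Q = q·A = 56900 × 6.7 = 3.81×10^5 W.

Q ≈ 3.81×10^5 W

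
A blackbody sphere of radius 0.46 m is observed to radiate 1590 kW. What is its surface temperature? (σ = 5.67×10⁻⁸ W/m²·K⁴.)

A = 4πr² = 4π × (0.46)² = 2.66 m².
From P = σAT⁴, T = (P / σA)^(1/4) = (1.59×10^6 / (5.67×10⁻⁸ × 2.66))^(1/4).
T = (1.05×10^13)^(1/4) = 1800 K.

T ≈ 1800 K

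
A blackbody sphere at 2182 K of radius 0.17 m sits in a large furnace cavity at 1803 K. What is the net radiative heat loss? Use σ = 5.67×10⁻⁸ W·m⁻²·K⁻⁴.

Q ≈ 2.49×10^5 W

A = 4πr² = 4π × (0.17)² = 0.363 m².
Q = σA(T⁴ − T_s⁴). T⁴ − T_s⁴ = (2182)⁴ − (1803)⁴ = 2.27×10^13 − 1.06×10^13 = 1.21×10^13 K⁴.
Q = 5.67×10⁻⁸ × 0.363 × 1.21×10^13 = 2.49×10^5 W.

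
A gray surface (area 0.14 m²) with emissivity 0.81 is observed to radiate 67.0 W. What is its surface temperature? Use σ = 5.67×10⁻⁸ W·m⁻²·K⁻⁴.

From P = εσAT⁴, T = (P / εσA)^(1/4) = (67.0 / (0.81 × 5.67×10⁻⁸ × 0.140))^(1/4).
T = (1.04×10^10)^(1/4) = 319 K.

T ≈ 319 K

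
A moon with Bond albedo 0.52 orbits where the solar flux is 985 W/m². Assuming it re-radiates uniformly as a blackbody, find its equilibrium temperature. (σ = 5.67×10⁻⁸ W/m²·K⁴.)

T ≈ 214 K

Power absorbed = (1−a)S·πR²; power emitted = 4πR²σT⁴. Equating and cancelling πR²:
T = ((1−a)S / 4σ)^(1/4) = (473 / (4 × 5.67×10⁻⁸))^(1/4) = (2.08×10^9)^(1/4).
T = 214 K.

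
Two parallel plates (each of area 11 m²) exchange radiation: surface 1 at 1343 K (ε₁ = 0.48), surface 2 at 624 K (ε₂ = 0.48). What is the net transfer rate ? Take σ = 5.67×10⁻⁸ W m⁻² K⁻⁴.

Q ≈ 6.11×10^5 W

For two large parallel gray plates, q = σ(T₁⁴ − T₂⁴) / (1/ε₁ + 1/ε₂ − 1).
1/ε₁ + 1/ε₂ − 1 = 1/0.48 + 1/0.48 − 1 = 3.167.
T₁⁴ − T₂⁴ = 3.25×10^12 − 1.52×10^11 = 3.10×10^12 K⁴.
q = 5.67×10⁻⁸ × 3.10×10^12 / 3.167 = 55500 W/m².
Q = q·A = 55500 × 11 = 6.11×10^5 W.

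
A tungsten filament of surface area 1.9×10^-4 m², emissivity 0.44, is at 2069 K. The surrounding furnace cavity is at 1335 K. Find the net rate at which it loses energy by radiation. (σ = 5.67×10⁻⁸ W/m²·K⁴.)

Q = εσA(T⁴ − T_s⁴). T⁴ − T_s⁴ = (2069)⁴ − (1335)⁴ = 1.83×10^13 − 3.18×10^12 = 1.51×10^13 K⁴.
Q = 0.44 × 5.67×10⁻⁸ × 1.90×10^-4 × 1.51×10^13 = 71.8 W.

Q ≈ 71.8 W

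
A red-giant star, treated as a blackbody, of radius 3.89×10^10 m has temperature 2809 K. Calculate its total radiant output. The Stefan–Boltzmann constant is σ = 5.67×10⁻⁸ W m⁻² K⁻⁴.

P ≈ 6.71×10^28 W

A = 4πr² = 4π × (3.89×10^10)² = 1.90×10^22 m².
P = σAT⁴ = 5.67×10⁻⁸ × 1.90×10^22 × (2809)⁴ = 5.67×10⁻⁸ × 1.90×10^22 × 6.23×10^13.
P = 6.71×10^28 W.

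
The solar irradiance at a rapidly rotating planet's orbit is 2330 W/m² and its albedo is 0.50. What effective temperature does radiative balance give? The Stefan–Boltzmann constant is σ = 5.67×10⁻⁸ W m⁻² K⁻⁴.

Power absorbed = (1−a)S·πR²; power emitted = 4πR²σT⁴. Equating and cancelling πR²:
T = ((1−a)S / 4σ)^(1/4) = (1160 / (4 × 5.67×10⁻⁸))^(1/4) = (5.14×10^9)^(1/4).
T = 268 K.

T ≈ 268 K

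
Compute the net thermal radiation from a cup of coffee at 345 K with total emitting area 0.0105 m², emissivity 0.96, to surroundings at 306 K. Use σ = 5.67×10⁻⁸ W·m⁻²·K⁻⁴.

Q ≈ 3.09 W

Q = εσA(T⁴ − T_s⁴). T⁴ − T_s⁴ = (345)⁴ − (306)⁴ = 1.42×10^10 − 8.77×10^9 = 5.40×10^9 K⁴.
Q = 0.96 × 5.67×10⁻⁸ × 0.0105 × 5.40×10^9 = 3.09 W.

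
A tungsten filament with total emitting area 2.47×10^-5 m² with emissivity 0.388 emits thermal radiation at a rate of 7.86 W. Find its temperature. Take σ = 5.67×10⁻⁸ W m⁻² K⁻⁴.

T ≈ 1950 K

From P = εσAT⁴, T = (P / εσA)^(1/4) = (7.86 / (0.388 × 5.67×10⁻⁸ × 2.47×10^-5))^(1/4).
T = (1.45×10^13)^(1/4) = 1950 K.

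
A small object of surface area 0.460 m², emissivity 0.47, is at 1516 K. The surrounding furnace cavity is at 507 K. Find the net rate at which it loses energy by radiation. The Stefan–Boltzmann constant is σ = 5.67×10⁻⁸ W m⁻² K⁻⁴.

Q ≈ 63900 W

Q = εσA(T⁴ − T_s⁴). T⁴ − T_s⁴ = (1516)⁴ − (507)⁴ = 5.28×10^12 − 6.61×10^10 = 5.22×10^12 K⁴.
Q = 0.47 × 5.67×10⁻⁸ × 0.460 × 5.22×10^12 = 63900 W.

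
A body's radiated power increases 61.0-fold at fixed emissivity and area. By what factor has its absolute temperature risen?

P ∝ T⁴ ⇒ T ∝ P^(1/4), so T scales by (61.0)^(1/4) = 2.79.

factor ≈ 2.79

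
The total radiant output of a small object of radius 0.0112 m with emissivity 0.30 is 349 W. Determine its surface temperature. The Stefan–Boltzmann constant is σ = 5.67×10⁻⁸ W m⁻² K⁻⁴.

A = 4πr² = 4π × (0.0112)² = 1.58×10^-3 m².
From P = εσAT⁴, T = (P / εσA)^(1/4) = (349 / (0.30 × 5.67×10⁻⁸ × 1.58×10^-3))^(1/4).
T = (1.30×10^13)^(1/4) = 1900 K.

T ≈ 1900 K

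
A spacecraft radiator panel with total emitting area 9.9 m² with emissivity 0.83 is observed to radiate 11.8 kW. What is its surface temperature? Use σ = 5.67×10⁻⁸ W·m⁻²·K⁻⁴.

From P = εσAT⁴, T = (P / εσA)^(1/4) = (11800 / (0.83 × 5.67×10⁻⁸ × 9.90))^(1/4).
T = (2.53×10^10)^(1/4) = 399 K.

T ≈ 399 K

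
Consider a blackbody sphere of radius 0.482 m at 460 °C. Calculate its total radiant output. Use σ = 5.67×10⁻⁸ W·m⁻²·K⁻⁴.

A = 4πr² = 4π × (0.482)² = 2.92 m².
460 °C = 733 K.
P = σAT⁴ = 5.67×10⁻⁸ × 2.92 × (733)⁴ = 5.67×10⁻⁸ × 2.92 × 2.89×10^11.
P = 47800 W.

P ≈ 47800 W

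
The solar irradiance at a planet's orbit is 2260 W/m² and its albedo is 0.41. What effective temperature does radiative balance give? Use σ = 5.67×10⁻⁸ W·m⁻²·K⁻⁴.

Power absorbed = (1−a)S·πR²; power emitted = 4πR²σT⁴. Equating and cancelling πR²:
T = ((1−a)S / 4σ)^(1/4) = (1330 / (4 × 5.67×10⁻⁸))^(1/4) = (5.88×10^9)^(1/4).
T = 277 K.

T ≈ 277 K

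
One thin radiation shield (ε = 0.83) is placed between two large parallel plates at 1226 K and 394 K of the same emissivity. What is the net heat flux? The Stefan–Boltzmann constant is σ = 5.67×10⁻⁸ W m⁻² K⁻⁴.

Each of the 2 gaps contributes resistance (2/ε − 1) = 2/0.83 − 1 = 1.410; total = 2.819.
q = σ(T₁⁴ − T₂⁴) / 2.819 = 5.67×10⁻⁸ × 2.24×10^12 / 2.819 = 45000 W/m².

q ≈ 45000 W/m²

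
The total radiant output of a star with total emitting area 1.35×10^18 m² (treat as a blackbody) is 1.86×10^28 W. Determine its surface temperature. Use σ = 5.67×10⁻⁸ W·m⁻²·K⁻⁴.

T ≈ 22200 K

From P = σAT⁴, T = (P / σA)^(1/4) = (1.86×10^28 / (5.67×10⁻⁸ × 1.35×10^18))^(1/4).
T = (2.43×10^17)^(1/4) = 22200 K.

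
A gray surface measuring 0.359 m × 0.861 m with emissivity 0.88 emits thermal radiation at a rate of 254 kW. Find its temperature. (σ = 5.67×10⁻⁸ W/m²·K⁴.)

A = 0.359 × 0.861 = 0.309 m².
From P = εσAT⁴, T = (P / εσA)^(1/4) = (2.54×10^5 / (0.88 × 5.67×10⁻⁸ × 0.309))^(1/4).
T = (1.65×10^13)^(1/4) = 2010 K.

T ≈ 2010 K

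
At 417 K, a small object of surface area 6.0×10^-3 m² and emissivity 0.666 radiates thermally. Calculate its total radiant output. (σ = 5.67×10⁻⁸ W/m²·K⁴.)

Stefan–Boltzmann: P = εσAT⁴ = 0.666 × 5.67×10⁻⁸ × 6.00×10^-3 × (417)⁴ = 0.666 × 5.67×10⁻⁸ × 6.00×10^-3 × 3.02×10^10.
P = 6.85 W.

P ≈ 6.85 W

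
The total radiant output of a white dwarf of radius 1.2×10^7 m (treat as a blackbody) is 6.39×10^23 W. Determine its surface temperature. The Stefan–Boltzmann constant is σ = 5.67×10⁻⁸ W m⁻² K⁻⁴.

T ≈ 8880 K

A = 4πr² = 4π × (1.2×10^7)² = 1.81×10^15 m².
From P = σAT⁴, T = (P / σA)^(1/4) = (6.39×10^23 / (5.67×10⁻⁸ × 1.81×10^15))^(1/4).
T = (6.23×10^15)^(1/4) = 8880 K.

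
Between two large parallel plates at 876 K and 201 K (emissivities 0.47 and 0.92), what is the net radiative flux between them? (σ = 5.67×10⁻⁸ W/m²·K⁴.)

For two large parallel gray plates, q = σ(T₁⁴ − T₂⁴) / (1/ε₁ + 1/ε₂ − 1).
1/ε₁ + 1/ε₂ − 1 = 1/0.47 + 1/0.92 − 1 = 2.215.
T₁⁴ − T₂⁴ = 5.89×10^11 − 1.63×10^9 = 5.87×10^11 K⁴.
q = 5.67×10⁻⁸ × 5.87×10^11 / 2.215 = 15000 W/m².

q ≈ 15000 W/m²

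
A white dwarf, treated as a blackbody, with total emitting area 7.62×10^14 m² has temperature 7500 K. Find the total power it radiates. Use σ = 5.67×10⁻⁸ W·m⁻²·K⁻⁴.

P ≈ 1.37×10^23 W

P = σAT⁴ = 5.67×10⁻⁸ × 7.62×10^14 × (7500)⁴ = 5.67×10⁻⁸ × 7.62×10^14 × 3.16×10^15.
P = 1.37×10^23 W.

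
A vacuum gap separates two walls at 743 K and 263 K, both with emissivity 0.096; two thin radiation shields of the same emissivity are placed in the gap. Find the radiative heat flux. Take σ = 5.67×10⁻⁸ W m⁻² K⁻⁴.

q ≈ 286 W/m²

Each of the 3 gaps contributes resistance (2/ε − 1) = 2/0.096 − 1 = 19.83; total = 59.50.
q = σ(T₁⁴ − T₂⁴) / 59.50 = 5.67×10⁻⁸ × 3.00×10^11 / 59.50 = 286 W/m².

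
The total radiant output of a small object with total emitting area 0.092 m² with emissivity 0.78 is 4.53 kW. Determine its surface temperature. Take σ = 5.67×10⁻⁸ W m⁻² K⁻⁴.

T ≈ 1030 K

From P = εσAT⁴, T = (P / εσA)^(1/4) = (4530 / (0.78 × 5.67×10⁻⁸ × 0.0920))^(1/4).
T = (1.11×10^12)^(1/4) = 1030 K.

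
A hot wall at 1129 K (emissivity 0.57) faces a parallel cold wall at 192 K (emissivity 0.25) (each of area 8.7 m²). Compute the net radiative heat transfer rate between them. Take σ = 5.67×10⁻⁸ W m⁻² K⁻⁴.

Q ≈ 1.68×10^5 W

For two large parallel gray plates, q = σ(T₁⁴ − T₂⁴) / (1/ε₁ + 1/ε₂ − 1).
1/ε₁ + 1/ε₂ − 1 = 1/0.57 + 1/0.25 − 1 = 4.754.
T₁⁴ − T₂⁴ = 1.62×10^12 − 1.36×10^9 = 1.62×10^12 K⁴.
q = 5.67×10⁻⁸ × 1.62×10^12 / 4.754 = 19400 W/m².
Q = q·A = 19400 × 8.7 = 1.68×10^5 W.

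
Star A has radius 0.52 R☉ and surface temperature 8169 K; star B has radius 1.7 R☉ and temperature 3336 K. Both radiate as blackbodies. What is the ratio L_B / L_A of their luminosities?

L_B/L_A ≈ 0.297

L = 4πR²σT⁴ ∝ R²T⁴, so L_B/L_A = (1.7/0.52)² × (3336/8169)⁴ = 10.7 × 0.0278 = 0.297.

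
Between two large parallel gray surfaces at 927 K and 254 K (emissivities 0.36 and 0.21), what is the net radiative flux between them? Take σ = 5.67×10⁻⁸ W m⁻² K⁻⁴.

For two large parallel gray plates, q = σ(T₁⁴ − T₂⁴) / (1/ε₁ + 1/ε₂ − 1).
1/ε₁ + 1/ε₂ − 1 = 1/0.36 + 1/0.21 − 1 = 6.540.
T₁⁴ − T₂⁴ = 7.38×10^11 − 4.16×10^9 = 7.34×10^11 K⁴.
q = 5.67×10⁻⁸ × 7.34×10^11 / 6.540 = 6370 W/m².

q ≈ 6370 W/m²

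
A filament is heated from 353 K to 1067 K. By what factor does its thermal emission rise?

P ∝ T⁴, so the ratio is (1067/353)⁴ = (3.023)⁴ = 83.5.

ratio ≈ 83.5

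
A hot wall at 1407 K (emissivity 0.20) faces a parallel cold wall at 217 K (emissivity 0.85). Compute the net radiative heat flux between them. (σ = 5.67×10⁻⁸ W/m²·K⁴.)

q ≈ 42900 W/m²

For two large parallel gray plates, q = σ(T₁⁴ − T₂⁴) / (1/ε₁ + 1/ε₂ − 1).
1/ε₁ + 1/ε₂ − 1 = 1/0.20 + 1/0.85 − 1 = 5.176.
T₁⁴ − T₂⁴ = 3.92×10^12 − 2.22×10^9 = 3.92×10^12 K⁴.
q = 5.67×10⁻⁸ × 3.92×10^12 / 5.176 = 42900 W/m².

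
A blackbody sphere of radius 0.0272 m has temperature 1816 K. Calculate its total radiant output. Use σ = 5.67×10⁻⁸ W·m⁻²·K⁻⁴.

A = 4πr² = 4π × (0.0272)² = 9.30×10^-3 m².
P = σAT⁴ = 5.67×10⁻⁸ × 9.30×10^-3 × (1816)⁴ = 5.67×10⁻⁸ × 9.30×10^-3 × 1.09×10^13.
P = 5730 W.

P ≈ 5730 W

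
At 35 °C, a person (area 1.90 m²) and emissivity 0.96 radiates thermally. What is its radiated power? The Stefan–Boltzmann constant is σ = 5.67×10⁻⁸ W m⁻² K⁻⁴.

35 °C = 308 K.
Stefan–Boltzmann: P = εσAT⁴ = 0.96 × 5.67×10⁻⁸ × 1.90 × (308)⁴ = 0.96 × 5.67×10⁻⁸ × 1.90 × 9.00×10^9.
P = 931 W.

P ≈ 931 W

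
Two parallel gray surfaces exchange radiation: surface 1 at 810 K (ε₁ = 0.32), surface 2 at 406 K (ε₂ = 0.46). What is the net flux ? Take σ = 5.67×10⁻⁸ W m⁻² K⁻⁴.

For two large parallel gray plates, q = σ(T₁⁴ − T₂⁴) / (1/ε₁ + 1/ε₂ − 1).
1/ε₁ + 1/ε₂ − 1 = 1/0.32 + 1/0.46 − 1 = 4.299.
T₁⁴ − T₂⁴ = 4.30×10^11 − 2.72×10^10 = 4.03×10^11 K⁴.
q = 5.67×10⁻⁸ × 4.03×10^11 / 4.299 = 5320 W/m².

q ≈ 5320 W/m²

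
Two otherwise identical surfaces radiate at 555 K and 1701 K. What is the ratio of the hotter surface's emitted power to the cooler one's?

P ∝ T⁴, so the ratio is (1701/555)⁴ = (3.065)⁴ = 88.2.

ratio ≈ 88.2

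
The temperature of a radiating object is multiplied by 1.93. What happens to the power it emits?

P ∝ T⁴, so the power scales as (1.93)⁴ = 13.9.

factor ≈ 13.9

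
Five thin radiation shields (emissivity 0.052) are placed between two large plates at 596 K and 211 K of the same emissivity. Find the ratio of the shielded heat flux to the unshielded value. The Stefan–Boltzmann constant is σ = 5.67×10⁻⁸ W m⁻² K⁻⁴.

With N identical shields there are N+1 = 6 gaps in series, each with the same radiative resistance, so the flux falls to 1/(N+1) of its unshielded value.

ratio ≈ 0.167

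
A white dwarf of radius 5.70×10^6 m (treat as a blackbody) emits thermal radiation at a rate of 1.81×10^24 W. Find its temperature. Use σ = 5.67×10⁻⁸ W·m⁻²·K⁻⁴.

A = 4πr² = 4π × (5.70×10^6)² = 4.08×10^14 m².
From P = σAT⁴, T = (P / σA)^(1/4) = (1.81×10^24 / (5.67×10⁻⁸ × 4.08×10^14))^(1/4).
T = (7.82×10^16)^(1/4) = 16700 K.

T ≈ 16700 K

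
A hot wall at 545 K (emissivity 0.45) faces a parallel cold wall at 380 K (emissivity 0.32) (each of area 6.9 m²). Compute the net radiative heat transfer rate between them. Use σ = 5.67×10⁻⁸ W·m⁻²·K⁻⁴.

For two large parallel gray plates, q = σ(T₁⁴ − T₂⁴) / (1/ε₁ + 1/ε₂ − 1).
1/ε₁ + 1/ε₂ − 1 = 1/0.45 + 1/0.32 − 1 = 4.347.
T₁⁴ − T₂⁴ = 8.82×10^10 − 2.09×10^10 = 6.74×10^10 K⁴.
q = 5.67×10⁻⁸ × 6.74×10^10 / 4.347 = 879 W/m².
Q = q·A = 879 × 6.9 = 6060 W.

Q ≈ 6060 W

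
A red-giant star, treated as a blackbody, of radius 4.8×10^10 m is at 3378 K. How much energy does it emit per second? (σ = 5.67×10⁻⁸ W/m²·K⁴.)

P ≈ 2.14×10^29 W

A = 4πr² = 4π × (4.8×10^10)² = 2.90×10^22 m².
P = σAT⁴ = 5.67×10⁻⁸ × 2.90×10^22 × (3378)⁴ = 5.67×10⁻⁸ × 2.90×10^22 × 1.30×10^14.
P = 2.14×10^29 W.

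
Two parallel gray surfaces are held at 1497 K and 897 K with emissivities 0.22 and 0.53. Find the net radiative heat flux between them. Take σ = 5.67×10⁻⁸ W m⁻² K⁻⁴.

q ≈ 45700 W/m²

For two large parallel gray plates, q = σ(T₁⁴ − T₂⁴) / (1/ε₁ + 1/ε₂ − 1).
1/ε₁ + 1/ε₂ − 1 = 1/0.22 + 1/0.53 − 1 = 5.432.
T₁⁴ − T₂⁴ = 5.02×10^12 − 6.47×10^11 = 4.37×10^12 K⁴.
q = 5.67×10⁻⁸ × 4.37×10^12 / 5.432 = 45700 W/m².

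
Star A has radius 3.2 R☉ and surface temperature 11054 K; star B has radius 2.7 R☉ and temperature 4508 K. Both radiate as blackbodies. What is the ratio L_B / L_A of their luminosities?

L_B/L_A ≈ 0.0197

L = 4πR²σT⁴ ∝ R²T⁴, so L_B/L_A = (2.7/3.2)² × (4508/11054)⁴ = 0.712 × 0.0277 = 0.0197.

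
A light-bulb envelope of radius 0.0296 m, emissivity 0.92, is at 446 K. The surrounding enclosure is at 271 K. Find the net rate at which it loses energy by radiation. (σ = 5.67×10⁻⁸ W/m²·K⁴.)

A = 4πr² = 4π × (0.0296)² = 0.0110 m².
Q = εσA(T⁴ − T_s⁴). T⁴ − T_s⁴ = (446)⁴ − (271)⁴ = 3.96×10^10 − 5.39×10^9 = 3.42×10^10 K⁴.
Q = 0.92 × 5.67×10⁻⁸ × 0.0110 × 3.42×10^10 = 19.6 W.

Q ≈ 19.6 W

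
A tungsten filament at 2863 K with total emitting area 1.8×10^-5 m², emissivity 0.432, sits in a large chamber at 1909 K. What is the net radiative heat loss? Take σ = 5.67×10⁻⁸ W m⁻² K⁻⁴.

Q ≈ 23.8 W

Q = εσA(T⁴ − T_s⁴). T⁴ − T_s⁴ = (2863)⁴ − (1909)⁴ = 6.72×10^13 − 1.33×10^13 = 5.39×10^13 K⁴.
Q = 0.432 × 5.67×10⁻⁸ × 1.80×10^-5 × 5.39×10^13 = 23.8 W.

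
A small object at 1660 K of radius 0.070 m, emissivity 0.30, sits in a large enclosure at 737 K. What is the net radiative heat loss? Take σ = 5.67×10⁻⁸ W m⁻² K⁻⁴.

A = 4πr² = 4π × (0.070)² = 0.0616 m².
Q = εσA(T⁴ − T_s⁴). T⁴ − T_s⁴ = (1660)⁴ − (737)⁴ = 7.59×10^12 − 2.95×10^11 = 7.30×10^12 K⁴.
Q = 0.30 × 5.67×10⁻⁸ × 0.0616 × 7.30×10^12 = 7640 W.

Q ≈ 7640 W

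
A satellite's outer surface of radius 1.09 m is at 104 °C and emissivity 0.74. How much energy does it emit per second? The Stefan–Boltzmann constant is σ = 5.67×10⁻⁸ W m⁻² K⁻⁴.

P ≈ 12700 W

A = 4πr² = 4π × (1.09)² = 14.9 m².
104 °C = 377 K.
Stefan–Boltzmann: P = εσAT⁴ = 0.74 × 5.67×10⁻⁸ × 14.9 × (377)⁴ = 0.74 × 5.67×10⁻⁸ × 14.9 × 2.02×10^10.
P = 12700 W.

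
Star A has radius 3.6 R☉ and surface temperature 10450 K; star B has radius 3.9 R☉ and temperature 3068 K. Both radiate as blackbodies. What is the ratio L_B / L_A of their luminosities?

L_B/L_A ≈ 8.72×10^-3

L = 4πR²σT⁴ ∝ R²T⁴, so L_B/L_A = (3.9/3.6)² × (3068/10450)⁴ = 1.17 × 7.43×10^-3 = 8.72×10^-3.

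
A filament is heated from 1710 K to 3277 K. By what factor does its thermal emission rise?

ratio ≈ 13.5

P ∝ T⁴, so the ratio is (3277/1710)⁴ = (1.916)⁴ = 13.5.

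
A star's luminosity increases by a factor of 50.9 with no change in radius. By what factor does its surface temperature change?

factor ≈ 2.67

P ∝ T⁴ ⇒ T ∝ P^(1/4), so T scales by (50.9)^(1/4) = 2.67.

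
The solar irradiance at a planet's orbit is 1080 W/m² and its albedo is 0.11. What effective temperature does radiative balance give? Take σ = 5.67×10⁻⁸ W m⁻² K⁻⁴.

T ≈ 255 K

Power absorbed = (1−a)S·πR²; power emitted = 4πR²σT⁴. Equating and cancelling πR²:
T = ((1−a)S / 4σ)^(1/4) = (961 / (4 × 5.67×10⁻⁸))^(1/4) = (4.24×10^9)^(1/4).
T = 255 K.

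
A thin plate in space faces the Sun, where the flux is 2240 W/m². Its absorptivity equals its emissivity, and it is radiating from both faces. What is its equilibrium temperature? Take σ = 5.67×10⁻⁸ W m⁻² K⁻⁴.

T ≈ 375 K

Absorbed flux αS = emitted flux 2εσT⁴ per unit area; with α = ε this gives T = (S/2σ)^(1/4).
T = (2240 / (2 × 5.67×10⁻⁸))^(1/4) = (1.98×10^10)^(1/4).
T = 375 K.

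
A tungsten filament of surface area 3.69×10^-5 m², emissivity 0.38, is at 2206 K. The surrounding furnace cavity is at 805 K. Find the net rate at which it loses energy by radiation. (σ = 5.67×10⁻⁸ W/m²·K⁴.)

Q ≈ 18.5 W

Q = εσA(T⁴ − T_s⁴). T⁴ − T_s⁴ = (2206)⁴ − (805)⁴ = 2.37×10^13 − 4.20×10^11 = 2.33×10^13 K⁴.
Q = 0.38 × 5.67×10⁻⁸ × 3.69×10^-5 × 2.33×10^13 = 18.5 W.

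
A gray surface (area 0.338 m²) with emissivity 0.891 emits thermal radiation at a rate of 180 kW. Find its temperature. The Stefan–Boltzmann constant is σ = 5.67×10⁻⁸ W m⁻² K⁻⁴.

From P = εσAT⁴, T = (P / εσA)^(1/4) = (1.80×10^5 / (0.891 × 5.67×10⁻⁸ × 0.338))^(1/4).
T = (1.05×10^13)^(1/4) = 1800 K.

T ≈ 1800 K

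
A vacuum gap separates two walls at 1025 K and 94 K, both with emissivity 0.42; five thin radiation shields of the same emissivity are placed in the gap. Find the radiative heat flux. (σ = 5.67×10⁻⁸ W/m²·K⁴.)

Each of the 6 gaps contributes resistance (2/ε − 1) = 2/0.42 − 1 = 3.762; total = 22.57.
q = σ(T₁⁴ − T₂⁴) / 22.57 = 5.67×10⁻⁸ × 1.10×10^12 / 22.57 = 2770 W/m².

q ≈ 2770 W/m²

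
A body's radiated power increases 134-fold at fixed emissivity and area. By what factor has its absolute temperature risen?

P ∝ T⁴ ⇒ T ∝ P^(1/4), so T scales by (134)^(1/4) = 3.40.

factor ≈ 3.40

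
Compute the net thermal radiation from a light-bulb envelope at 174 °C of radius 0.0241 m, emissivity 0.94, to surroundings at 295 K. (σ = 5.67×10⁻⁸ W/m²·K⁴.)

Q ≈ 12.6 W

A = 4πr² = 4π × (0.0241)² = 7.30×10^-3 m².
Convert: 174 °C = 447 K.
Q = εσA(T⁴ − T_s⁴). T⁴ − T_s⁴ = (447)⁴ − (295)⁴ = 3.99×10^10 − 7.57×10^9 = 3.24×10^10 K⁴.
Q = 0.94 × 5.67×10⁻⁸ × 7.30×10^-3 × 3.24×10^10 = 12.6 W.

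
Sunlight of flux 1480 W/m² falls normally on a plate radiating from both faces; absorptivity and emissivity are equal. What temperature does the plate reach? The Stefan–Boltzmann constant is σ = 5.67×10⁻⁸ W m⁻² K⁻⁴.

T ≈ 338 K

Absorbed flux αS = emitted flux 2εσT⁴ per unit area; with α = ε this gives T = (S/2σ)^(1/4).
T = (1480 / (2 × 5.67×10⁻⁸))^(1/4) = (1.31×10^10)^(1/4).
T = 338 K.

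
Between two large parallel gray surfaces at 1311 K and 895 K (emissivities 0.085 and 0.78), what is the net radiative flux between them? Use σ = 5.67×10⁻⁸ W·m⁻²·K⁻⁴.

q ≈ 10900 W/m²

For two large parallel gray plates, q = σ(T₁⁴ − T₂⁴) / (1/ε₁ + 1/ε₂ − 1).
1/ε₁ + 1/ε₂ − 1 = 1/0.085 + 1/0.78 − 1 = 12.05.
T₁⁴ − T₂⁴ = 2.95×10^12 − 6.42×10^11 = 2.31×10^12 K⁴.
q = 5.67×10⁻⁸ × 2.31×10^12 / 12.05 = 10900 W/m².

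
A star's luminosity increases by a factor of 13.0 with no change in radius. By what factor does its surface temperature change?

factor ≈ 1.90

P ∝ T⁴ ⇒ T ∝ P^(1/4), so T scales by (13.0)^(1/4) = 1.90.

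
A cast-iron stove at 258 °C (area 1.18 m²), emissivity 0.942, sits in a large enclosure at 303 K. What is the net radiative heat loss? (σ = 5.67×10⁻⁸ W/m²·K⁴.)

Convert: 258 °C = 531 K.
Q = εσA(T⁴ − T_s⁴). T⁴ − T_s⁴ = (531)⁴ − (303)⁴ = 7.95×10^10 − 8.43×10^9 = 7.11×10^10 K⁴.
Q = 0.942 × 5.67×10⁻⁸ × 1.18 × 7.11×10^10 = 4480 W.

Q ≈ 4480 W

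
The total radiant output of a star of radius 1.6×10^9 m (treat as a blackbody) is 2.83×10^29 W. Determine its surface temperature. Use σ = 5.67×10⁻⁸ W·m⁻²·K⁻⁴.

T ≈ 19800 K

A = 4πr² = 4π × (1.6×10^9)² = 3.22×10^19 m².
From P = σAT⁴, T = (P / σA)^(1/4) = (2.83×10^29 / (5.67×10⁻⁸ × 3.22×10^19))^(1/4).
T = (1.55×10^17)^(1/4) = 19800 K.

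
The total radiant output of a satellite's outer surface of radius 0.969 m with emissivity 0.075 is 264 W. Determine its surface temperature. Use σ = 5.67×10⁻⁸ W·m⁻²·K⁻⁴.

A = 4πr² = 4π × (0.969)² = 11.8 m².
From P = εσAT⁴, T = (P / εσA)^(1/4) = (264 / (0.075 × 5.67×10⁻⁸ × 11.8))^(1/4).
T = (5.26×10^9)^(1/4) = 269 K.

T ≈ 269 K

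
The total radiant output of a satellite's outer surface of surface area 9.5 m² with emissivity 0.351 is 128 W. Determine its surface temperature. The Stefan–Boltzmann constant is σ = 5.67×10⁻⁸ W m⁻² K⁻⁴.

From P = εσAT⁴, T = (P / εσA)^(1/4) = (128 / (0.351 × 5.67×10⁻⁸ × 9.50))^(1/4).
T = (6.77×10^8)^(1/4) = 161 K.

T ≈ 161 K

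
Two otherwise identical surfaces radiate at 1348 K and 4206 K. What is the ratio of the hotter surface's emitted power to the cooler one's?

P ∝ T⁴, so the ratio is (4206/1348)⁴ = (3.120)⁴ = 94.8.

ratio ≈ 94.8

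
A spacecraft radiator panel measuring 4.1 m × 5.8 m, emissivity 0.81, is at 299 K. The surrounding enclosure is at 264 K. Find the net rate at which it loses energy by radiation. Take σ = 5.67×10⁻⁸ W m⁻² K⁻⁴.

A = 4.1 × 5.8 = 23.8 m².
Q = εσA(T⁴ − T_s⁴). T⁴ − T_s⁴ = (299)⁴ − (264)⁴ = 7.99×10^9 − 4.86×10^9 = 3.14×10^9 K⁴.
Q = 0.81 × 5.67×10⁻⁸ × 23.8 × 3.14×10^9 = 3420 W.

Q ≈ 3420 W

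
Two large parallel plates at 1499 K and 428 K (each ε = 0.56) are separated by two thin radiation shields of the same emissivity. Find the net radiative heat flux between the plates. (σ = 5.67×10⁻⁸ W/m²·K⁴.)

q ≈ 36900 W/m²

Each of the 3 gaps contributes resistance (2/ε − 1) = 2/0.56 − 1 = 2.571; total = 7.714.
q = σ(T₁⁴ − T₂⁴) / 7.714 = 5.67×10⁻⁸ × 5.02×10^12 / 7.714 = 36900 W/m².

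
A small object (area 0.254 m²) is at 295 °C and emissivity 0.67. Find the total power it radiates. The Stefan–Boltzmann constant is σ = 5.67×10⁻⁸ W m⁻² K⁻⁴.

P ≈ 1000 W

295 °C = 568 K.
P = εσAT⁴ = 0.67 × 5.67×10⁻⁸ × 0.254 × (568)⁴ = 0.67 × 5.67×10⁻⁸ × 0.254 × 1.04×10^11.
P = 1000 W.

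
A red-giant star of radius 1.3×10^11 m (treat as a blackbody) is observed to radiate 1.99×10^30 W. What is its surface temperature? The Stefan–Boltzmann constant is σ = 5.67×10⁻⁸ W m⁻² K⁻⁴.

A = 4πr² = 4π × (1.3×10^11)² = 2.12×10^23 m².
From P = σAT⁴, T = (P / σA)^(1/4) = (1.99×10^30 / (5.67×10⁻⁸ × 2.12×10^23))^(1/4).
T = (1.65×10^14)^(1/4) = 3590 K.

T ≈ 3590 K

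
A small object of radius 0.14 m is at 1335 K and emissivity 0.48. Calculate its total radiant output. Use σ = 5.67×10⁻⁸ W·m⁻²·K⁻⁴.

A = 4πr² = 4π × (0.14)² = 0.246 m².
P = εσAT⁴ = 0.48 × 5.67×10⁻⁸ × 0.246 × (1335)⁴ = 0.48 × 5.67×10⁻⁸ × 0.246 × 3.18×10^12.
P = 21300 W.

P ≈ 21300 W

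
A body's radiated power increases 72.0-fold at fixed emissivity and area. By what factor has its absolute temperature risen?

P ∝ T⁴ ⇒ T ∝ P^(1/4), so T scales by (72.0)^(1/4) = 2.91.

factor ≈ 2.91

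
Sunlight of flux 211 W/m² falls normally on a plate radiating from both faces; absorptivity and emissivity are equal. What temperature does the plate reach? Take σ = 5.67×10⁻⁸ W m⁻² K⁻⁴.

T ≈ 208 K

Absorbed flux αS = emitted flux 2εσT⁴ per unit area; with α = ε this gives T = (S/2σ)^(1/4).
T = (211 / (2 × 5.67×10⁻⁸))^(1/4) = (1.86×10^9)^(1/4).
T = 208 K.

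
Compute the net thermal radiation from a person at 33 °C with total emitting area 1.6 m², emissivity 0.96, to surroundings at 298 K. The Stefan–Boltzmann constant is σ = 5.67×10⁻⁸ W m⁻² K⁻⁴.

Q ≈ 76.8 W

Convert: 33 °C = 306 K.
Q = εσA(T⁴ − T_s⁴). T⁴ − T_s⁴ = (306)⁴ − (298)⁴ = 8.77×10^9 − 7.89×10^9 = 8.82×10^8 K⁴.
Q = 0.96 × 5.67×10⁻⁸ × 1.60 × 8.82×10^8 = 76.8 W.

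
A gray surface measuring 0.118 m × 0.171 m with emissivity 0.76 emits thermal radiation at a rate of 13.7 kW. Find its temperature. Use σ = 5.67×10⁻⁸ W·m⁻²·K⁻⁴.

A = 0.118 × 0.171 = 0.0202 m².
From P = εσAT⁴, T = (P / εσA)^(1/4) = (13700 / (0.76 × 5.67×10⁻⁸ × 0.0202))^(1/4).
T = (1.58×10^13)^(1/4) = 1990 K.

T ≈ 1990 K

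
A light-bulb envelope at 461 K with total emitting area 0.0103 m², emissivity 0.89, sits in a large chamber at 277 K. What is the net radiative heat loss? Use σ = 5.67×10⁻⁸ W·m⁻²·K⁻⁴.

Q ≈ 20.4 W

Q = εσA(T⁴ − T_s⁴). T⁴ − T_s⁴ = (461)⁴ − (277)⁴ = 4.52×10^10 − 5.89×10^9 = 3.93×10^10 K⁴.
Q = 0.89 × 5.67×10⁻⁸ × 0.0103 × 3.93×10^10 = 20.4 W.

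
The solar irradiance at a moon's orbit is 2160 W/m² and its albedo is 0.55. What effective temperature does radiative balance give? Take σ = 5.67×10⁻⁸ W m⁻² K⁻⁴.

T ≈ 256 K

Power absorbed = (1−a)S·πR²; power emitted = 4πR²σT⁴. Equating and cancelling πR²:
T = ((1−a)S / 4σ)^(1/4) = (972 / (4 × 5.67×10⁻⁸))^(1/4) = (4.29×10^9)^(1/4).
T = 256 K.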